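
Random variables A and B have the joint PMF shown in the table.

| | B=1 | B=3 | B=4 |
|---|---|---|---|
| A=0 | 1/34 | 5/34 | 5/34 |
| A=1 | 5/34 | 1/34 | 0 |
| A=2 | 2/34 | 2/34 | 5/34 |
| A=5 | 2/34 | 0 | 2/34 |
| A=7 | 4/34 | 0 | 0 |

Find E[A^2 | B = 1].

P(B = 1) = 7/17.
Σ A^2·P over the event = 0·(1/34) + 1·(5/34) + 4·(2/34) + 25·(2/34) + 49·(4/34) = 259/34.
E[A^2 | B = 1] = (259/34) / (7/17) = 37/2.

37/2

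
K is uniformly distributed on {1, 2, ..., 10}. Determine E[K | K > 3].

7

Given K > 3, K is equally likely to be any of {4, 5, 6, 7, 8, 9, 10}.
E[K | K > 3] = (4 + 5 + 6 + 7 + 8 + 9 + 10) / 7 = 7.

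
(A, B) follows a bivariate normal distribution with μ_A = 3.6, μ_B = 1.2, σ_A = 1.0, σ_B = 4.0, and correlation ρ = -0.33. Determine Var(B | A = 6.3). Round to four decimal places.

For a bivariate normal, Var(B | A=x) = σ_B²(1 − ρ²).
Var(B | A=6.3) = (4.0)²·(1 − (-0.33)²) = 16·0.8911 = 14.2576.

14.2576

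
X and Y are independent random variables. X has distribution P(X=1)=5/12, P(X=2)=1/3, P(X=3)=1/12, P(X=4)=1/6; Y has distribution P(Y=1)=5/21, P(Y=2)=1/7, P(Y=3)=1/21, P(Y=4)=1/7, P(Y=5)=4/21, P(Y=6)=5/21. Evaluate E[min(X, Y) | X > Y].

P(X > Y) = 23/126.
Summing min(X,Y)·P(x,y) over outcomes with X > Y gives 59/252.
E[min(X, Y) | X > Y] = (59/252) / (23/126) = 59/46.

59/46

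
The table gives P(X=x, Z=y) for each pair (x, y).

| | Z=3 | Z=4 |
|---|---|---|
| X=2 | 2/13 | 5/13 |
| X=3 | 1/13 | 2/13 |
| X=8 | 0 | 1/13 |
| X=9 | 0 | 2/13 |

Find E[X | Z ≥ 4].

21/5

P(Z ≥ 4) = 10/13.
Σ X·P over the event = 2·(5/13) + 3·(2/13) + 8·(1/13) + 9·(2/13) = 42/13.
E[X | Z ≥ 4] = (42/13) / (10/13) = 21/5.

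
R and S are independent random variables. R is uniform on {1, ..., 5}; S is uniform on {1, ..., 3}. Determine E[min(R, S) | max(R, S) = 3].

9/5

Outcomes with max(R, S) = 3: (1,3), (2,3), (3,1), (3,2), (3,3), each with probability 1/15.
E[min(R, S) | max(R, S) = 3] = (1 + 2 + 1 + 2 + 3) / 5 = 9/5.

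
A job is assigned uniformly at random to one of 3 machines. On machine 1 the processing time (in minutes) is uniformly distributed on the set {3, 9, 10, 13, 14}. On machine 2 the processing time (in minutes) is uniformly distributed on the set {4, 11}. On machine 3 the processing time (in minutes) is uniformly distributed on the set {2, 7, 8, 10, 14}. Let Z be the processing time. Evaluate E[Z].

17/2

E[Z | machine 1] = (3+9+10+13+14)/5 = 49/5.
E[Z | machine 2] = (4+11)/2 = 15/2.
E[Z | machine 3] = (2+7+8+10+14)/5 = 41/5.
E[Z] = (1/3)·(49/5) + (1/3)·(15/2) + (1/3)·(41/5) = 17/2.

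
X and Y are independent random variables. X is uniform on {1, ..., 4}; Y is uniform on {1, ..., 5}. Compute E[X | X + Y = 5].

P(X + Y = 5) = 1/5.
Summing X·P(x,y) over outcomes with X + Y = 5 gives 1/2.
E[X | X + Y = 5] = (1/2) / (1/5) = 5/2.

5/2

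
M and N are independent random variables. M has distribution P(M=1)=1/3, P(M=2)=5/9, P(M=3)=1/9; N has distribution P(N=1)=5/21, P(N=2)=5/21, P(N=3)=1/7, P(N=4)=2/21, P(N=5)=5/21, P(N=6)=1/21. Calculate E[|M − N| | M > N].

P(M > N) = 5/27.
Summing |M−N|·P(x,y) over outcomes with M > N gives 40/189.
E[|M − N| | M > N] = (40/189) / (5/27) = 8/7.

8/7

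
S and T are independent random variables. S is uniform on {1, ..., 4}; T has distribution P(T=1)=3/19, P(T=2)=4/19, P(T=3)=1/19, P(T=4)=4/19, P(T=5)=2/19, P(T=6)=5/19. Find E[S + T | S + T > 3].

P(S + T > 3) = 33/38.
Summing (S+T)·P(x,y) over outcomes with S + T > 3 gives 443/76.
E[S + T | S + T > 3] = (443/76) / (33/38) = 443/66.

443/66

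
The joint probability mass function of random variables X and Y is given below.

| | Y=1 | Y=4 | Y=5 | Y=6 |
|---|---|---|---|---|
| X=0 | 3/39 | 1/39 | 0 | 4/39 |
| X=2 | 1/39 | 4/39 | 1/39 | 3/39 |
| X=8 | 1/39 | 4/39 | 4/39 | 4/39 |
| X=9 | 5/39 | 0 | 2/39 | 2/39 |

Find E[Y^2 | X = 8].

P(X = 8) = 1/3.
Σ Y^2·P over the event = 1·(1/39) + 16·(4/39) + 25·(4/39) + 36·(4/39) = 103/13.
E[Y^2 | X = 8] = (103/13) / (1/3) = 309/13.

309/13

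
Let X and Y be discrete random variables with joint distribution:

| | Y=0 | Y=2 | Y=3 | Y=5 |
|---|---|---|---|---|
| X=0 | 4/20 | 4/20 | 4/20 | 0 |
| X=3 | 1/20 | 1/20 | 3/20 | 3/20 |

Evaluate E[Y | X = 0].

5/3

P(X = 0) = 3/5.
Σ Y·P over the event = 0·(4/20) + 2·(4/20) + 3·(4/20) = 1.
E[Y | X = 0] = (1) / (3/5) = 5/3.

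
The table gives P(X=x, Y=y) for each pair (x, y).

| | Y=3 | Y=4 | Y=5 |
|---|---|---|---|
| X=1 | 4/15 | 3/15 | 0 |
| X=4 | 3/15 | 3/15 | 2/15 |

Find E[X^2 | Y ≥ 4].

83/8

P(Y ≥ 4) = 8/15.
Σ X^2·P over the event = 1·(3/15) + 16·(3/15) + 16·(2/15) = 83/15.
E[X^2 | Y ≥ 4] = (83/15) / (8/15) = 83/8.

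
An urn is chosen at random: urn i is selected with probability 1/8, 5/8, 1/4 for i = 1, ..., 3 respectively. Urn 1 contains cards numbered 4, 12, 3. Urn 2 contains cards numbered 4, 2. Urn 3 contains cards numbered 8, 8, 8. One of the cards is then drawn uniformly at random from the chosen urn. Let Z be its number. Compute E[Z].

14/3

E[Z | urn 1] = (4+12+3)/3 = 19/3.
E[Z | urn 2] = (4+2)/2 = 3.
E[Z | urn 3] = (8+8+8)/3 = 8.
By the law of total expectation,
E[Z] = (1/8)·(19/3) + (5/8)·(3) + (1/4)·(8) = 14/3.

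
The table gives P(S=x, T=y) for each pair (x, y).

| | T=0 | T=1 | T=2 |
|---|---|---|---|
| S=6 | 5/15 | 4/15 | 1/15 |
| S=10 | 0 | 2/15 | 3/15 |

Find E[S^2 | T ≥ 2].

84

P(T ≥ 2) = 4/15.
Σ S^2·P over the event = 36·(1/15) + 100·(3/15) = 112/5.
E[S^2 | T ≥ 2] = (112/5) / (4/15) = 84.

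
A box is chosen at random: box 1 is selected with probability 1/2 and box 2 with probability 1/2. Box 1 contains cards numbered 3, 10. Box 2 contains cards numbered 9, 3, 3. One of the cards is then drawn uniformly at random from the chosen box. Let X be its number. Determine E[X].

E[X | box 1] = (3+10)/2 = 13/2.
E[X | box 2] = (9+3+3)/3 = 5.
E[X] = (1/2)·(13/2) + (1/2)·(5) = 23/4.

23/4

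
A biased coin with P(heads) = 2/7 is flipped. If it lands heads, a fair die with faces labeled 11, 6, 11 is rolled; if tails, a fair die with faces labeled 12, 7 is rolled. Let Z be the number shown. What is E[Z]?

397/42

E[Z | heads] = (11+6+11)/3 = 28/3.
E[Z | tails] = (12+7)/2 = 19/2.
E[Z] = (2/7)·(28/3) + (5/7)·(19/2) = 397/42.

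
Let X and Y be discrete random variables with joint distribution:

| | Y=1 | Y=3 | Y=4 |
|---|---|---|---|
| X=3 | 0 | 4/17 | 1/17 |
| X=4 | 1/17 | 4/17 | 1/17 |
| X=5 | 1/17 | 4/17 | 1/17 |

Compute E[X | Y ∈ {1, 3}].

57/14

P(Y ∈ {1, 3}) = 14/17.
Summing X·P(X=x,Y=y) over the conditioning event gives 57/17.
E[X | Y ∈ {1, 3}] = (57/17) / (14/17) = 57/14.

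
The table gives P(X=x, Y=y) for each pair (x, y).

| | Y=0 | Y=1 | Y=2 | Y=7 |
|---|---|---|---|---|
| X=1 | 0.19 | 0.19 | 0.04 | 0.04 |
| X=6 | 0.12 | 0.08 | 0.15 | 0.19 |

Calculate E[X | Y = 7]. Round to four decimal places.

5.1304

P(Y = 7) = 0.23.
Σ X·P over the event = 1·(0.04) + 6·(0.19) = 1.18.
E[X | Y = 7] = (1.18) / (0.23) = 5.1304.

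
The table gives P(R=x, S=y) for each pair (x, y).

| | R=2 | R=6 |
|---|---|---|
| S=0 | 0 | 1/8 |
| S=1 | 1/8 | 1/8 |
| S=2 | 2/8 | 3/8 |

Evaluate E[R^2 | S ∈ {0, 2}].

P(S ∈ {0, 2}) = 3/4.
Σ R^2·P over the event = 4·(2/8) + 36·(1/8) + 36·(3/8) = 19.
E[R^2 | S ∈ {0, 2}] = (19) / (3/4) = 76/3.

76/3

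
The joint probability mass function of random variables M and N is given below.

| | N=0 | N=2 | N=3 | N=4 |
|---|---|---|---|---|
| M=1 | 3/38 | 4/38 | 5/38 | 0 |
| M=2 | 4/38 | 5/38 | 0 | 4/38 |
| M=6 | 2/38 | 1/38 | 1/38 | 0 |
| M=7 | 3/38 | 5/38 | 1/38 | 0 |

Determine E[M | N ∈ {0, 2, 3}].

117/34

P(N ∈ {0, 2, 3}) = 17/19.
Summing M·P(M=x,N=y) over the conditioning event gives 117/38.
E[M | N ∈ {0, 2, 3}] = (117/38) / (17/19) = 117/34.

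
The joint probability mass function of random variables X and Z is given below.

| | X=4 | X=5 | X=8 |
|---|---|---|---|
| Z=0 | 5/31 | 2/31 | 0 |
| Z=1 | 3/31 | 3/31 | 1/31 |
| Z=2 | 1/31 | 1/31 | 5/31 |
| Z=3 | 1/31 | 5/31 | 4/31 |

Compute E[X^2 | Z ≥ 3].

P(Z ≥ 3) = 10/31.
Σ X^2·P over the event = 16·(1/31) + 25·(5/31) + 64·(4/31) = 397/31.
E[X^2 | Z ≥ 3] = (397/31) / (10/31) = 397/10.

397/10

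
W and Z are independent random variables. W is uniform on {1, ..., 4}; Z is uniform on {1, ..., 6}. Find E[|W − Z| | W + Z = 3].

P(W + Z = 3) = 1/12.
Summing |W−Z|·P(x,y) over outcomes with W + Z = 3 gives 1/12.
E[|W − Z| | W + Z = 3] = (1/12) / (1/12) = 1.

1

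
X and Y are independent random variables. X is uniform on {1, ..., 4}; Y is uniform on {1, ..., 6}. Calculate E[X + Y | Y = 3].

11/2

Outcomes with Y = 3: (1,3), (2,3), (3,3), (4,3), each with probability 1/24.
E[X + Y | Y = 3] = (4 + 5 + 6 + 7) / 4 = 11/2.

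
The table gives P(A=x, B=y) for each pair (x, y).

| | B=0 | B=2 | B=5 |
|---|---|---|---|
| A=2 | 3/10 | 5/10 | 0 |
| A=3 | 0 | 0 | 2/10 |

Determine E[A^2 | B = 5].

9

P(B = 5) = 1/5.
Summing A^2·P(A=x,B=y) over the conditioning event gives 9/5.
E[A^2 | B = 5] = (9/5) / (1/5) = 9.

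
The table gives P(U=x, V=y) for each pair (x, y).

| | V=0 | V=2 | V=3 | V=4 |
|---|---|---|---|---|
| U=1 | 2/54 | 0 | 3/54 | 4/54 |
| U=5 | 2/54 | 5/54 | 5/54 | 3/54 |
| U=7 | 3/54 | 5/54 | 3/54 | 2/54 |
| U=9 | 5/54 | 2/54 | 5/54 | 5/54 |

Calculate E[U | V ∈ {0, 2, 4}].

117/19

P(V ∈ {0, 2, 4}) = 19/27.
Summing U·P(U=x,V=y) over the conditioning event gives 13/3.
E[U | V ∈ {0, 2, 4}] = (13/3) / (19/27) = 117/19.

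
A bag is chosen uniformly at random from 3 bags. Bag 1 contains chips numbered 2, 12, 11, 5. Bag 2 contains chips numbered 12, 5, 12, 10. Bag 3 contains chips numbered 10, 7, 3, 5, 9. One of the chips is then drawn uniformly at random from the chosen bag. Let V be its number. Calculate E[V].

481/60

E[V | bag 1] = (2+12+11+5)/4 = 15/2.
E[V | bag 2] = (12+5+12+10)/4 = 39/4.
E[V | bag 3] = (10+7+3+5+9)/5 = 34/5.
By the law of total expectation,
E[V] = (1/3)·(15/2) + (1/3)·(39/4) + (1/3)·(34/5) = 481/60.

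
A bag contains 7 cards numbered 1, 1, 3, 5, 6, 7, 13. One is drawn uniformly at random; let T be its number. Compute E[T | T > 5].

P(T > 5) = 3/7.
Σ over the event: 6·1/7 + 7·1/7 + 13·1/7 = 26/7.
E[T | T > 5] = (26/7) / (3/7) = 26/3.

26/3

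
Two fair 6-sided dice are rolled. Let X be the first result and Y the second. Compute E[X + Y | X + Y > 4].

P(X + Y > 4) = 5/6.
Summing (X+Y)·P(x,y) over outcomes with X + Y > 4 gives 58/9.
E[X + Y | X + Y > 4] = (58/9) / (5/6) = 116/15.

116/15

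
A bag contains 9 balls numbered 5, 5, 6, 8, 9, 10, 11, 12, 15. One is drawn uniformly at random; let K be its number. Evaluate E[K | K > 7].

65/6

P(K > 7) = 2/3.
Σ over the event: 8·1/9 + 9·1/9 + 10·1/9 + 11·1/9 + 12·1/9 + 15·1/9 = 65/9.
E[K | K > 7] = (65/9) / (2/3) = 65/6.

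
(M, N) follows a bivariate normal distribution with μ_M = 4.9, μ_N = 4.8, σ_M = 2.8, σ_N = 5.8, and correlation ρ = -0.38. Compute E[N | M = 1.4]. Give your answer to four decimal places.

7.5550

For a bivariate normal, E[N | M=x] = μ_N + ρ·(σ_N/σ_M)·(x − μ_M).
E[N | M=1.4] = 4.8 + (-0.38)·(5.8/2.8)·(1.4 − (4.9)) = 4.8 + (-0.78714)·(-3.5) = 7.5550.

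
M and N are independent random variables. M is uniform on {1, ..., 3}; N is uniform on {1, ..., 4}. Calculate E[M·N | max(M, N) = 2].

Outcomes with max(M, N) = 2: (1,2), (2,1), (2,2), each with probability 1/12.
E[M·N | max(M, N) = 2] = (2 + 2 + 4) / 3 = 8/3.

8/3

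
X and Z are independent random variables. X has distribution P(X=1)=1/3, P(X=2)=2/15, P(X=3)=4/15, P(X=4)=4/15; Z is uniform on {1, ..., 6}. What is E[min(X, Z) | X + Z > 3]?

P(X + Z > 3) = 13/15.
Summing min(X,Z)·P(x,y) over outcomes with X + Z > 3 gives 86/45.
E[min(X, Z) | X + Z > 3] = (86/45) / (13/15) = 86/39.

86/39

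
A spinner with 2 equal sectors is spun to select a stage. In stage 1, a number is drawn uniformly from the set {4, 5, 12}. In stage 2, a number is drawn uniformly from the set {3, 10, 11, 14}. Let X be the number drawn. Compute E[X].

33/4

E[X | stage 1] = (4+5+12)/3 = 7.
E[X | stage 2] = (3+10+11+14)/4 = 19/2.
E[X] = (1/2)·(7) + (1/2)·(19/2) = 33/4.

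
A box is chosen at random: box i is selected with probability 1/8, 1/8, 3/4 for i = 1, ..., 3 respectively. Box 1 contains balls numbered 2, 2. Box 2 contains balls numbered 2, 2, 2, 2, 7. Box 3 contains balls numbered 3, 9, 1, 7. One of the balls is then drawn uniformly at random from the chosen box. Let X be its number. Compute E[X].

35/8

E[X | box 1] = (2+2)/2 = 2.
E[X | box 2] = (2+2+2+2+7)/5 = 3.
E[X | box 3] = (3+9+1+7)/4 = 5.
E[X] = (1/8)·(2) + (1/8)·(3) + (3/4)·(5) = 35/8.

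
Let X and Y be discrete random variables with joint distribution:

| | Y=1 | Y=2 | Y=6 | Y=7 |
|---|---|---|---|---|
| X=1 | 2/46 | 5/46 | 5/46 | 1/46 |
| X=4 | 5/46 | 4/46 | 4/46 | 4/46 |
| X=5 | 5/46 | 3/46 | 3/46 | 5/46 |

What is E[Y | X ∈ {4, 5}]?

P(X ∈ {4, 5}) = 33/46.
Σ Y·P over the event = 1·(5/46) + 2·(4/46) + 6·(4/46) + 7·(4/46) + 1·(5/46) + 2·(3/46) + 6·(3/46) + 7·(5/46) = 129/46.
E[Y | X ∈ {4, 5}] = (129/46) / (33/46) = 43/11.

43/11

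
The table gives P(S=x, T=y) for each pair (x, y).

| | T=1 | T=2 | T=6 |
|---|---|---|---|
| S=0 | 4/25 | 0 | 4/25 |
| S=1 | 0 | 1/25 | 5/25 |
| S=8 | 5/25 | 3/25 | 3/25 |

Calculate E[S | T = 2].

25/4

P(T = 2) = 4/25.
Σ S·P over the event = 1·(1/25) + 8·(3/25) = 1.
E[S | T = 2] = (1) / (4/25) = 25/4.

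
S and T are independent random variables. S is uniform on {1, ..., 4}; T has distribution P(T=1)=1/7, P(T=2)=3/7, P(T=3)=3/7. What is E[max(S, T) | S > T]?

P(S > T) = 3/7.
Summing max(S,T)·P(x,y) over outcomes with S > T gives 3/2.
E[max(S, T) | S > T] = (3/2) / (3/7) = 7/2.

7/2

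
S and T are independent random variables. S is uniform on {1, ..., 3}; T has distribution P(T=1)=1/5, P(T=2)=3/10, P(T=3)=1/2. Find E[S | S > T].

P(S > T) = 7/30.
Summing S·P(x,y) over outcomes with S > T gives 19/30.
E[S | S > T] = (19/30) / (7/30) = 19/7.

19/7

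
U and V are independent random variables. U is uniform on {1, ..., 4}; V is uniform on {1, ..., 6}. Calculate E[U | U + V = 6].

Outcomes with U + V = 6: (1,5), (2,4), (3,3), (4,2), each with probability 1/24.
E[U | U + V = 6] = (1 + 2 + 3 + 4) / 4 = 5/2.

5/2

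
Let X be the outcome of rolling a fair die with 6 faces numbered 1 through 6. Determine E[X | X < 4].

2

Given X < 4, X is equally likely to be any of {1, 2, 3}.
E[X | X < 4] = (1 + 2 + 3) / 3 = 2.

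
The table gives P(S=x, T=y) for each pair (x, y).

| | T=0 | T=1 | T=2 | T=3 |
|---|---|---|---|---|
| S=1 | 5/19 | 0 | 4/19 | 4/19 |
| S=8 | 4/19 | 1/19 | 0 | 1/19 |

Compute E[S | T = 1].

P(T = 1) = 1/19.
Σ S·P over the event = 8·(1/19) = 8/19.
E[S | T = 1] = (8/19) / (1/19) = 8.

8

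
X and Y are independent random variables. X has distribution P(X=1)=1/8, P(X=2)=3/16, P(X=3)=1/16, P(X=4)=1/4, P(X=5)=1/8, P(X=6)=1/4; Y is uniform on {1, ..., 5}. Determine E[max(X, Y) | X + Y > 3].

338/73

P(X + Y > 3) = 73/80.
Summing max(X,Y)·P(x,y) over outcomes with X + Y > 3 gives 169/40.
E[max(X, Y) | X + Y > 3] = (169/40) / (73/80) = 338/73.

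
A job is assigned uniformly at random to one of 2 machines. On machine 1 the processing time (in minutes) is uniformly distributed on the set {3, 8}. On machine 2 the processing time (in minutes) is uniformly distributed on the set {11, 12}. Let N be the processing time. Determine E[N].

17/2

E[N | machine 1] = (3+8)/2 = 11/2.
E[N | machine 2] = (11+12)/2 = 23/2.
By the law of total expectation,
E[N] = (1/2)·(11/2) + (1/2)·(23/2) = 17/2.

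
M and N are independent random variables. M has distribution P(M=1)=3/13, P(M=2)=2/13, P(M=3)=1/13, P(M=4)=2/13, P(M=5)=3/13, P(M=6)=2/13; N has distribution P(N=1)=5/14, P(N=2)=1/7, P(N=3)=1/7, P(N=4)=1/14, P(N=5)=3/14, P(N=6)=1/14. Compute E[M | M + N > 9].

P(M + N > 9) = 12/91.
Summing M·P(x,y) over outcomes with M + N > 9 gives 64/91.
E[M | M + N > 9] = (64/91) / (12/91) = 16/3.

16/3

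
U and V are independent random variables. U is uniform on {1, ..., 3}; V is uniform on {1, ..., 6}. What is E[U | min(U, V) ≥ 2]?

Outcomes with min(U, V) ≥ 2: (2,2), (2,3), (2,4), (2,5), (2,6), (3,2), (3,3), (3,4), (3,5), (3,6), each with probability 1/18.
E[U | min(U, V) ≥ 2] = (2 + 2 + 2 + 2 + 2 + 3 + 3 + 3 + 3 + 3) / 10 = 5/2.

5/2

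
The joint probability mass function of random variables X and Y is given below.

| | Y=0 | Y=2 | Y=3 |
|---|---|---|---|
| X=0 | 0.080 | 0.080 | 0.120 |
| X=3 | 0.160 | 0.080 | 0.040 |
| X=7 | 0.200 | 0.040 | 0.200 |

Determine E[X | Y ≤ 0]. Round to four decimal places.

P(Y ≤ 0) = 0.440.
Σ X·P over the event = 0·(0.080) + 3·(0.160) + 7·(0.200) = 1.880.
E[X | Y ≤ 0] = (1.880) / (0.440) = 4.2727.

4.2727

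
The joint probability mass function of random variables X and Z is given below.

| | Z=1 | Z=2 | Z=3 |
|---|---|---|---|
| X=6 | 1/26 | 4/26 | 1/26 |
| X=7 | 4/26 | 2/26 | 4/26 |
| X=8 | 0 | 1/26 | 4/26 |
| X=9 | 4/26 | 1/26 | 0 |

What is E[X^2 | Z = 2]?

P(Z = 2) = 4/13.
Σ X^2·P over the event = 36·(4/26) + 49·(2/26) + 64·(1/26) + 81·(1/26) = 387/26.
E[X^2 | Z = 2] = (387/26) / (4/13) = 387/8.

387/8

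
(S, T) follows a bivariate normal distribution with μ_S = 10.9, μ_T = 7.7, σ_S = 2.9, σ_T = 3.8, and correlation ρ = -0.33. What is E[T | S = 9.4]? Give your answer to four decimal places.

8.3486

The regression of T on S has slope ρ·σ_T/σ_S and passes through (μ_S, μ_T).
E[T | S=9.4] = 7.7 + (-0.33)·(3.8/2.9)·(9.4 − (10.9)) = 7.7 + (-0.43241)·(-1.5) = 8.3486.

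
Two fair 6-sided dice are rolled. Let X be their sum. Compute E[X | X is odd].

7

P(X is odd) = 1/2.
Σ over the event: 3·1/18 + 5·1/9 + 7·1/6 + 9·1/9 + 11·1/18 = 7/2.
E[X | X is odd] = (7/2) / (1/2) = 7.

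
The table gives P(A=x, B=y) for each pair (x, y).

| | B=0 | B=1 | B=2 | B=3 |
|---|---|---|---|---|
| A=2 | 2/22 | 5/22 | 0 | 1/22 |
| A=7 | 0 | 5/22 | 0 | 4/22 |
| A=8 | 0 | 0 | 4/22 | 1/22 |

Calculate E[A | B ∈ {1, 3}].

83/16

P(B ∈ {1, 3}) = 8/11.
Σ A·P over the event = 2·(5/22) + 2·(1/22) + 7·(5/22) + 7·(4/22) + 8·(1/22) = 83/22.
E[A | B ∈ {1, 3}] = (83/22) / (8/11) = 83/16.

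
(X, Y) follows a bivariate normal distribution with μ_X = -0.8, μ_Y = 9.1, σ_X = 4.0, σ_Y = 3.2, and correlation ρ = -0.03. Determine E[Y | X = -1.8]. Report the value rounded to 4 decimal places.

9.1240

E[Y | X=x] = μ_Y + ρ(σ_Y/σ_X)(x − μ_X) for jointly normal variables.
E[Y | X=-1.8] = 9.1 + (-0.03)·(3.2/4.0)·(-1.8 − (-0.8)) = 9.1 + (-0.024)·(-1) = 9.1240.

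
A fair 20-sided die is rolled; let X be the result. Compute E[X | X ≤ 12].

13/2

Given X ≤ 12, X is equally likely to be any of {1, 2, 3, 4, 5, 6, 7, 8, 9, 10, 11, 12}.
E[X | X ≤ 12] = (1 + 2 + 3 + 4 + 5 + 6 + 7 + 8 + 9 + 10 + 11 + 12) / 12 = 13/2.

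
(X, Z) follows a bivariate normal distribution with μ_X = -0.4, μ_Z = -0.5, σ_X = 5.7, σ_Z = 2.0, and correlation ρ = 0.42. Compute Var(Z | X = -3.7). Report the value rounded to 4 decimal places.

3.2944

The conditional variance in a bivariate normal is σ_Z²(1 − ρ²), independent of x.
Var(Z | X=-3.7) = (2.0)²·(1 − (0.42)²) = 4·0.8236 = 3.2944.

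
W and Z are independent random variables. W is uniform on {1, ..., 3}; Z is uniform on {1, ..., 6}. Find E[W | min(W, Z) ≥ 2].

5/2

Outcomes with min(W, Z) ≥ 2: (2,2), (2,3), (2,4), (2,5), (2,6), (3,2), (3,3), (3,4), (3,5), (3,6), each with probability 1/18.
E[W | min(W, Z) ≥ 2] = (2 + 2 + 2 + 2 + 2 + 3 + 3 + 3 + 3 + 3) / 10 = 5/2.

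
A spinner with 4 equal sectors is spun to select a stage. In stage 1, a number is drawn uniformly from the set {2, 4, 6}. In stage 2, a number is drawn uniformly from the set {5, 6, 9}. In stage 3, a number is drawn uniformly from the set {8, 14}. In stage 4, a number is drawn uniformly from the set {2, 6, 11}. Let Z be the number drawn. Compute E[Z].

E[Z | stage 1] = (2+4+6)/3 = 4.
E[Z | stage 2] = (5+6+9)/3 = 20/3.
E[Z | stage 3] = (8+14)/2 = 11.
E[Z | stage 4] = (2+6+11)/3 = 19/3.
E[Z] = (1/4)·(4) + (1/4)·(20/3) + (1/4)·(11) + (1/4)·(19/3) = 7.

7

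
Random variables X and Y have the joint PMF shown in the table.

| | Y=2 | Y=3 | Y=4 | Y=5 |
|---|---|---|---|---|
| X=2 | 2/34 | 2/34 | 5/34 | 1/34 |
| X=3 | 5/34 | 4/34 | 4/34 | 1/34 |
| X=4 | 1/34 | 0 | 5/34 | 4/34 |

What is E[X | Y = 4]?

3

P(Y = 4) = 7/17.
Σ X·P over the event = 2·(5/34) + 3·(4/34) + 4·(5/34) = 21/17.
E[X | Y = 4] = (21/17) / (7/17) = 3.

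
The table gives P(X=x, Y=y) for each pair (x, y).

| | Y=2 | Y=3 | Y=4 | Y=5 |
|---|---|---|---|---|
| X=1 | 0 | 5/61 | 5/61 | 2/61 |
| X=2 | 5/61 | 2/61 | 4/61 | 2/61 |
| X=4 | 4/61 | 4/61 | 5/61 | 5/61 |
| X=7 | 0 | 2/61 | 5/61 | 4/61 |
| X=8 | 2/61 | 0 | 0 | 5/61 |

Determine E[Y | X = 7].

46/11

P(X = 7) = 11/61.
Σ Y·P over the event = 3·(2/61) + 4·(5/61) + 5·(4/61) = 46/61.
E[Y | X = 7] = (46/61) / (11/61) = 46/11.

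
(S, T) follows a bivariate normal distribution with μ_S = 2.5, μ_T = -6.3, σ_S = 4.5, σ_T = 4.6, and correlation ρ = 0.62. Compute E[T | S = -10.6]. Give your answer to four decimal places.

The regression of T on S has slope ρ·σ_T/σ_S and passes through (μ_S, μ_T).
E[T | S=-10.6] = -6.3 + (0.62)·(4.6/4.5)·(-10.6 − (2.5)) = -6.3 + (0.63378)·(-13.1) = -14.6025.

-14.6025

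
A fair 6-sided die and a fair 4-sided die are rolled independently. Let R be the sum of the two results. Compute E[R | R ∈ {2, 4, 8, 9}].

P(R ∈ {2, 4, 8, 9}) = 3/8.
Σ over the event: 2·1/24 + 4·1/8 + 8·1/8 + 9·1/12 = 7/3.
E[R | R ∈ {2, 4, 8, 9}] = (7/3) / (3/8) = 56/9.

56/9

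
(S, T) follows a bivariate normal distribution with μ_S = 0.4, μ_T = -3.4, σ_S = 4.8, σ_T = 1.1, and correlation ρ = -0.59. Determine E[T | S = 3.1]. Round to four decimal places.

For a bivariate normal, E[T | S=x] = μ_T + ρ·(σ_T/σ_S)·(x − μ_S).
E[T | S=3.1] = -3.4 + (-0.59)·(1.1/4.8)·(3.1 − (0.4)) = -3.4 + (-0.13521)·(2.7) = -3.7651.

-3.7651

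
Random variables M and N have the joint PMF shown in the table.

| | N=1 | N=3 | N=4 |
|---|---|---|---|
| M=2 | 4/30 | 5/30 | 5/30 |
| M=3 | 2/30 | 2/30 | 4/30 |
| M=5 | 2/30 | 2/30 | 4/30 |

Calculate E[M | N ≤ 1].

3

P(N ≤ 1) = 4/15.
Σ M·P over the event = 2·(4/30) + 3·(2/30) + 5·(2/30) = 4/5.
E[M | N ≤ 1] = (4/5) / (4/15) = 3.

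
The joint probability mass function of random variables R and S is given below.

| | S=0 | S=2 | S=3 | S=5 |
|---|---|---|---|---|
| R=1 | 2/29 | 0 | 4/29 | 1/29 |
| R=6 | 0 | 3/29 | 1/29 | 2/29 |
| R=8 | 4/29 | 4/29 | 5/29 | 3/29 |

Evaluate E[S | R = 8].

P(R = 8) = 16/29.
Σ S·P over the event = 0·(4/29) + 2·(4/29) + 3·(5/29) + 5·(3/29) = 38/29.
E[S | R = 8] = (38/29) / (16/29) = 19/8.

19/8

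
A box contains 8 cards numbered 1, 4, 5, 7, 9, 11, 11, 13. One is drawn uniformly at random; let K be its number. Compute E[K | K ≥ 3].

P(K ≥ 3) = 7/8.
Σ over the event: 4·1/8 + 5·1/8 + 7·1/8 + 9·1/8 + 11·1/4 + 13·1/8 = 15/2.
E[K | K ≥ 3] = (15/2) / (7/8) = 60/7.

60/7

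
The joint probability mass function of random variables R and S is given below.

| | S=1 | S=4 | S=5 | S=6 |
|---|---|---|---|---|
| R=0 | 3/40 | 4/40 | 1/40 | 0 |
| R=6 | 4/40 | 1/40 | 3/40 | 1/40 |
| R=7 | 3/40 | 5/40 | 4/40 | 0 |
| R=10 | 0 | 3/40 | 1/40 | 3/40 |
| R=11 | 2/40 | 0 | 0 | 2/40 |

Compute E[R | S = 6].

29/3

P(S = 6) = 3/20.
Σ R·P over the event = 6·(1/40) + 10·(3/40) + 11·(2/40) = 29/20.
E[R | S = 6] = (29/20) / (3/20) = 29/3.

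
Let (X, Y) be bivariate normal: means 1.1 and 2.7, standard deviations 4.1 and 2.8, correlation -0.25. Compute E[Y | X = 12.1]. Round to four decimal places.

0.8220

E[Y | X=x] = μ_Y + ρ(σ_Y/σ_X)(x − μ_X) for jointly normal variables.
E[Y | X=12.1] = 2.7 + (-0.25)·(2.8/4.1)·(12.1 − (1.1)) = 2.7 + (-0.17073)·(11) = 0.8220.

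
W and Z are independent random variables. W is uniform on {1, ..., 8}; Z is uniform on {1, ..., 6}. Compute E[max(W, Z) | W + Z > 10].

Outcomes with W + Z > 10: (5,6), (6,5), (6,6), (7,4), (7,5), (7,6), (8,3), (8,4), (8,5), (8,6), each with probability 1/48.
E[max(W, Z) | W + Z > 10] = (6 + 6 + 6 + 7 + 7 + 7 + 8 + 8 + 8 + 8) / 10 = 71/10.

71/10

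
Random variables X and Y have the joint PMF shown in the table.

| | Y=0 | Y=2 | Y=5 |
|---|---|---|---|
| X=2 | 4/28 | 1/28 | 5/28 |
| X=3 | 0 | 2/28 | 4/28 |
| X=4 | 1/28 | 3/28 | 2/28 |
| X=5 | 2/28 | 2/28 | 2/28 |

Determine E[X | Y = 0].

22/7

P(Y = 0) = 1/4.
Σ X·P over the event = 2·(4/28) + 4·(1/28) + 5·(2/28) = 11/14.
E[X | Y = 0] = (11/14) / (1/4) = 22/7.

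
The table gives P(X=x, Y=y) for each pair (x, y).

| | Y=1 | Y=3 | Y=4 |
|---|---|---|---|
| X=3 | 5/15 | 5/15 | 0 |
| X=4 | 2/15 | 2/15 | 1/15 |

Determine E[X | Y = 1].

23/7

P(Y = 1) = 7/15.
Σ X·P over the event = 3·(5/15) + 4·(2/15) = 23/15.
E[X | Y = 1] = (23/15) / (7/15) = 23/7.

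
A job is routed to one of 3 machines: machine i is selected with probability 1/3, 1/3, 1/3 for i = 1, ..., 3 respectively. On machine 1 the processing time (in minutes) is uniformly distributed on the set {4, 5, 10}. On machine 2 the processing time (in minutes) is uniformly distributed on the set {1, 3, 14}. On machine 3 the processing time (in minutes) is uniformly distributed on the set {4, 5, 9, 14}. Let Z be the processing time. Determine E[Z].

E[Z | machine 1] = (4+5+10)/3 = 19/3.
E[Z | machine 2] = (1+3+14)/3 = 6.
E[Z | machine 3] = (4+5+9+14)/4 = 8.
By the law of total expectation,
E[Z] = (1/3)·(19/3) + (1/3)·(6) + (1/3)·(8) = 61/9.

61/9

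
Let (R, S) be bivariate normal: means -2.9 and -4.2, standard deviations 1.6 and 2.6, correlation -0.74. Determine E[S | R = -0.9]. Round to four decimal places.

-6.6050

E[S | R=x] = μ_S + ρ(σ_S/σ_R)(x − μ_R) for jointly normal variables.
E[S | R=-0.9] = -4.2 + (-0.74)·(2.6/1.6)·(-0.9 − (-2.9)) = -4.2 + (-1.2025)·(2) = -6.6050.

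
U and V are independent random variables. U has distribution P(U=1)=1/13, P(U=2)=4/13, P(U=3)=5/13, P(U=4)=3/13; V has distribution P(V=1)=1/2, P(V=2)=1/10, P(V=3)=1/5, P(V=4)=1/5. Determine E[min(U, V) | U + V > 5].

P(U + V > 5) = 43/130.
Summing min(U,V)·P(x,y) over outcomes with U + V > 5 gives 62/65.
E[min(U, V) | U + V > 5] = (62/65) / (43/130) = 124/43.

124/43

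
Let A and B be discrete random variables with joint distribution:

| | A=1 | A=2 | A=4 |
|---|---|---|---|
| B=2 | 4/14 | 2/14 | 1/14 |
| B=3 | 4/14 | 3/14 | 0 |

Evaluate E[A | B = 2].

12/7

P(B = 2) = 1/2.
Summing A·P(A=x,B=y) over the conditioning event gives 6/7.
E[A | B = 2] = (6/7) / (1/2) = 12/7.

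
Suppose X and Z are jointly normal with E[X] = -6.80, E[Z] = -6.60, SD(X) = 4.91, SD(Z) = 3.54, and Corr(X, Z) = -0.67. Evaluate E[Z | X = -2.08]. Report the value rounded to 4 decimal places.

E[Z | X=x] = μ_Z + ρ(σ_Z/σ_X)(x − μ_X) for jointly normal variables.
E[Z | X=-2.08] = -6.60 + (-0.67)·(3.54/4.91)·(-2.08 − (-6.80)) = -6.60 + (-0.48305)·(4.72) = -8.8800.

-8.8800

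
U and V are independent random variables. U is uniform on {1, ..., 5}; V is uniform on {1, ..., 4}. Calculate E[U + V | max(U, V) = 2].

Outcomes with max(U, V) = 2: (1,2), (2,1), (2,2), each with probability 1/20.
E[U + V | max(U, V) = 2] = (3 + 3 + 4) / 3 = 10/3.

10/3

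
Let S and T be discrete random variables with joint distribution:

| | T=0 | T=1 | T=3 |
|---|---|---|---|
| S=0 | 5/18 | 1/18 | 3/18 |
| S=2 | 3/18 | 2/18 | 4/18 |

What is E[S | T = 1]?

4/3

P(T = 1) = 1/6.
Σ S·P over the event = 0·(1/18) + 2·(2/18) = 2/9.
E[S | T = 1] = (2/9) / (1/6) = 4/3.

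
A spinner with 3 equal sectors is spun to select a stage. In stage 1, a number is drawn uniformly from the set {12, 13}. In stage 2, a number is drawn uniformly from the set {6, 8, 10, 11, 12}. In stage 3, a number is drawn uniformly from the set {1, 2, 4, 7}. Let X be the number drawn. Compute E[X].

127/15

E[X | stage 1] = (12+13)/2 = 25/2.
E[X | stage 2] = (6+8+10+11+12)/5 = 47/5.
E[X | stage 3] = (1+2+4+7)/4 = 7/2.
By the law of total expectation,
E[X] = (1/3)·(25/2) + (1/3)·(47/5) + (1/3)·(7/2) = 127/15.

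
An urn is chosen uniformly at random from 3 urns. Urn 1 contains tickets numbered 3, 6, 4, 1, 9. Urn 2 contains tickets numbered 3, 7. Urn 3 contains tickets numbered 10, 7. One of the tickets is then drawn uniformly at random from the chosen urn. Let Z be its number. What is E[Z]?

181/30

E[Z | urn 1] = (3+6+4+1+9)/5 = 23/5.
E[Z | urn 2] = (3+7)/2 = 5.
E[Z | urn 3] = (10+7)/2 = 17/2.
By the law of total expectation,
E[Z] = (1/3)·(23/5) + (1/3)·(5) + (1/3)·(17/2) = 181/30.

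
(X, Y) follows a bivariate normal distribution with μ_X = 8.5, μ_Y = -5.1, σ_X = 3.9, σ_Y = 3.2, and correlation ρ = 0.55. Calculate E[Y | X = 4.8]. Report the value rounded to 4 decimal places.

E[Y | X=x] = μ_Y + ρ(σ_Y/σ_X)(x − μ_X) for jointly normal variables.
E[Y | X=4.8] = -5.1 + (0.55)·(3.2/3.9)·(4.8 − (8.5)) = -5.1 + (0.45128)·(-3.7) = -6.7697.

-6.7697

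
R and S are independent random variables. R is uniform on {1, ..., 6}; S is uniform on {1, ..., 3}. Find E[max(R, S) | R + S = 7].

5

Outcomes with R + S = 7: (4,3), (5,2), (6,1), each with probability 1/18.
E[max(R, S) | R + S = 7] = (4 + 5 + 6) / 3 = 5.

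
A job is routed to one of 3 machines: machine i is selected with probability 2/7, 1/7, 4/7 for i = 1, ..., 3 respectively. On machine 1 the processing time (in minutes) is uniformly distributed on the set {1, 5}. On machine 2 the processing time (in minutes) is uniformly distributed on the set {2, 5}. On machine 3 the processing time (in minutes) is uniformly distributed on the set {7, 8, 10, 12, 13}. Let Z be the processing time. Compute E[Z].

99/14

E[Z | machine 1] = (1+5)/2 = 3.
E[Z | machine 2] = (2+5)/2 = 7/2.
E[Z | machine 3] = (7+8+10+12+13)/5 = 10.
E[Z] = (2/7)·(3) + (1/7)·(7/2) + (4/7)·(10) = 99/14.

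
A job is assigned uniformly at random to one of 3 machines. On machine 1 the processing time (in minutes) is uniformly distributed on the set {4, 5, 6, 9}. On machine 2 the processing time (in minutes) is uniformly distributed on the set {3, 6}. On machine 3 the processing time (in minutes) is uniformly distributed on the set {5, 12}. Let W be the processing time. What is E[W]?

19/3

E[W | machine 1] = (4+5+6+9)/4 = 6.
E[W | machine 2] = (3+6)/2 = 9/2.
E[W | machine 3] = (5+12)/2 = 17/2.
By the law of total expectation,
E[W] = (1/3)·(6) + (1/3)·(9/2) + (1/3)·(17/2) = 19/3.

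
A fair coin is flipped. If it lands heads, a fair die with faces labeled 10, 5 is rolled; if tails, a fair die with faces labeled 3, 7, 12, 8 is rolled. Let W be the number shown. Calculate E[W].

E[W | heads] = (10+5)/2 = 15/2.
E[W | tails] = (3+7+12+8)/4 = 15/2.
E[W] = (1/2)·(15/2) + (1/2)·(15/2) = 15/2.

15/2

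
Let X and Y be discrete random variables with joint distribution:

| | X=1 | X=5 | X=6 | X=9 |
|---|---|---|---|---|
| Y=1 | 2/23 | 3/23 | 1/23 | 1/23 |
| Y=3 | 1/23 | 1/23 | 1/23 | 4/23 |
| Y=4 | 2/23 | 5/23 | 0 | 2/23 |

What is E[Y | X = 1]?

P(X = 1) = 5/23.
Σ Y·P over the event = 1·(2/23) + 3·(1/23) + 4·(2/23) = 13/23.
E[Y | X = 1] = (13/23) / (5/23) = 13/5.

13/5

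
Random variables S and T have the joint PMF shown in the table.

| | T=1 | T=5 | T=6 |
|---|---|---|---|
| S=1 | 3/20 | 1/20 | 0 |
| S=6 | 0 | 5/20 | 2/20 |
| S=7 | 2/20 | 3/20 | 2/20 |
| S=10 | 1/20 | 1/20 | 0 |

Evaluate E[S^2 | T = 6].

P(T = 6) = 1/5.
Σ S^2·P over the event = 36·(2/20) + 49·(2/20) = 17/2.
E[S^2 | T = 6] = (17/2) / (1/5) = 85/2.

85/2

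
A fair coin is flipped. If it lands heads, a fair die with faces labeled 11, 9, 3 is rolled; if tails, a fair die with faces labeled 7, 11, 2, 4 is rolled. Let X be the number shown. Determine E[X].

41/6

E[X | heads] = (11+9+3)/3 = 23/3.
E[X | tails] = (7+11+2+4)/4 = 6.
By the law of total expectation,
E[X] = (1/2)·(23/3) + (1/2)·(6) = 41/6.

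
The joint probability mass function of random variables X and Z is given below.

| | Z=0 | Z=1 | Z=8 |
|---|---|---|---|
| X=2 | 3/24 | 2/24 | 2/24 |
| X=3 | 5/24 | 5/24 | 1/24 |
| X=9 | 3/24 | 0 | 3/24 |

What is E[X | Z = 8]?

P(Z = 8) = 1/4.
Σ X·P over the event = 2·(2/24) + 3·(1/24) + 9·(3/24) = 17/12.
E[X | Z = 8] = (17/12) / (1/4) = 17/3.

17/3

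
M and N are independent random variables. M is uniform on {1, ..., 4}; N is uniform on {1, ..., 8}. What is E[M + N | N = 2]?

9/2

Outcomes with N = 2: (1,2), (2,2), (3,2), (4,2), each with probability 1/32.
E[M + N | N = 2] = (3 + 4 + 5 + 6) / 4 = 9/2.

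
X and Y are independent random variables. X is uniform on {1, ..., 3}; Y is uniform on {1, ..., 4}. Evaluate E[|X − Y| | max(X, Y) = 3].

6/5

Outcomes with max(X, Y) = 3: (1,3), (2,3), (3,1), (3,2), (3,3), each with probability 1/12.
E[|X − Y| | max(X, Y) = 3] = (2 + 1 + 2 + 1 + 0) / 5 = 6/5.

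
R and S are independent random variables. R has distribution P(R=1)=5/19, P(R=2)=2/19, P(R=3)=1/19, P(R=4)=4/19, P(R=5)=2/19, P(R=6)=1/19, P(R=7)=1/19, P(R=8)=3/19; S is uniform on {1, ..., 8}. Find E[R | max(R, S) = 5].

P(max(R, S) = 5) = 11/76.
Summing R·P(x,y) over outcomes with max(R, S) = 5 gives 39/76.
E[R | max(R, S) = 5] = (39/76) / (11/76) = 39/11.

39/11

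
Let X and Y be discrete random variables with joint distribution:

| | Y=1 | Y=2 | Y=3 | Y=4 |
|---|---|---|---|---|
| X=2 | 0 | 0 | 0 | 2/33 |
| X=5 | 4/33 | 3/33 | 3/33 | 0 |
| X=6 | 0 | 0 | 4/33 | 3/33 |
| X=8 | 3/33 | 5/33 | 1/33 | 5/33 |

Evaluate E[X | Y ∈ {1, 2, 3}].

146/23

P(Y ∈ {1, 2, 3}) = 23/33.
Summing X·P(X=x,Y=y) over the conditioning event gives 146/33.
E[X | Y ∈ {1, 2, 3}] = (146/33) / (23/33) = 146/23.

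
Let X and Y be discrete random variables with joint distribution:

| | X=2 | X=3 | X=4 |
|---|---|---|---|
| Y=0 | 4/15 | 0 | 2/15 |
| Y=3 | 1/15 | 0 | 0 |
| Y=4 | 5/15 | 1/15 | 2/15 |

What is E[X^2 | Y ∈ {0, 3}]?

52/7

P(Y ∈ {0, 3}) = 7/15.
Σ X^2·P over the event = 4·(4/15) + 4·(1/15) + 16·(2/15) = 52/15.
E[X^2 | Y ∈ {0, 3}] = (52/15) / (7/15) = 52/7.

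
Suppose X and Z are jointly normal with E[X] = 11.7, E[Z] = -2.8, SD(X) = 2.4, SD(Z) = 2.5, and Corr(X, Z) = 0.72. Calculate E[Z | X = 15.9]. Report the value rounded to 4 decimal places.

For a bivariate normal, E[Z | X=x] = μ_Z + ρ·(σ_Z/σ_X)·(x − μ_X).
E[Z | X=15.9] = -2.8 + (0.72)·(2.5/2.4)·(15.9 − (11.7)) = -2.8 + (0.75)·(4.2) = 0.3500.

0.3500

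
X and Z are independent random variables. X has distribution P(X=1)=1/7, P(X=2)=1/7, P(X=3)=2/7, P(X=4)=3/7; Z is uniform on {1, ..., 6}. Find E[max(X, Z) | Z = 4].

4

P(Z = 4) = 1/6.
Summing max(X,Z)·P(x,y) over outcomes with Z = 4 gives 2/3.
E[max(X, Z) | Z = 4] = (2/3) / (1/6) = 4.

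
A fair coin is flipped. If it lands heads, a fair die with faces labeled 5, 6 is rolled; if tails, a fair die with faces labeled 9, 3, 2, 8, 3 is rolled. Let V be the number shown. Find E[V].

E[V | heads] = (5+6)/2 = 11/2.
E[V | tails] = (9+3+2+8+3)/5 = 5.
By the law of total expectation,
E[V] = (1/2)·(11/2) + (1/2)·(5) = 21/4.

21/4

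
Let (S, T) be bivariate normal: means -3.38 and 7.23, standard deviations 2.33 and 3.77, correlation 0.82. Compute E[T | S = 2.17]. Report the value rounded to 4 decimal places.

14.5936

The regression of T on S has slope ρ·σ_T/σ_S and passes through (μ_S, μ_T).
E[T | S=2.17] = 7.23 + (0.82)·(3.77/2.33)·(2.17 − (-3.38)) = 7.23 + (1.32678)·(5.55) = 14.5936.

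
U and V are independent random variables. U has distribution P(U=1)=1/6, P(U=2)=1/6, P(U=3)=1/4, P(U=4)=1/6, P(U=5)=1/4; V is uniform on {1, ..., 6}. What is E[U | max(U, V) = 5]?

P(max(U, V) = 5) = 1/3.
Summing U·P(x,y) over outcomes with max(U, V) = 5 gives 49/36.
E[U | max(U, V) = 5] = (49/36) / (1/3) = 49/12.

49/12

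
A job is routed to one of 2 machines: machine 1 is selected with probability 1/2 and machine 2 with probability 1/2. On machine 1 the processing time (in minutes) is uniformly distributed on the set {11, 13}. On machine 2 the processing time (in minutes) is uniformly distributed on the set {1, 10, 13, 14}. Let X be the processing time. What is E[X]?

43/4

E[X | machine 1] = (11+13)/2 = 12.
E[X | machine 2] = (1+10+13+14)/4 = 19/2.
E[X] = (1/2)·(12) + (1/2)·(19/2) = 43/4.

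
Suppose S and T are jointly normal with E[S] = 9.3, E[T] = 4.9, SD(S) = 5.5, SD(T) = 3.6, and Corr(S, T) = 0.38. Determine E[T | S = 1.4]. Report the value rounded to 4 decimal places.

For a bivariate normal, E[T | S=x] = μ_T + ρ·(σ_T/σ_S)·(x − μ_S).
E[T | S=1.4] = 4.9 + (0.38)·(3.6/5.5)·(1.4 − (9.3)) = 4.9 + (0.248727)·(-7.9) = 2.9351.

2.9351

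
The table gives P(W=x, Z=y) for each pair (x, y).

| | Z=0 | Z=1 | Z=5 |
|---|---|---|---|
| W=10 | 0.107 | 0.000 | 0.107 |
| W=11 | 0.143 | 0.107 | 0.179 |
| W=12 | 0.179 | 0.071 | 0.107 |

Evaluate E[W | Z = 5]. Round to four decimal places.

11.0000

P(Z = 5) = 0.393.
Σ W·P over the event = 10·(0.107) + 11·(0.179) + 12·(0.107) = 4.323.
E[W | Z = 5] = (4.323) / (0.393) = 11.0000.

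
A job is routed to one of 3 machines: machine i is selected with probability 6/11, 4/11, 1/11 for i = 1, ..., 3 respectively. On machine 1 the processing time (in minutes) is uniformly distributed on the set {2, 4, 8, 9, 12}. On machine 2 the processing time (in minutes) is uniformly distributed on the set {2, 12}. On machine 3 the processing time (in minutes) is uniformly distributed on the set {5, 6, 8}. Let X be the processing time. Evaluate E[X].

E[X | machine 1] = (2+4+8+9+12)/5 = 7.
E[X | machine 2] = (2+12)/2 = 7.
E[X | machine 3] = (5+6+8)/3 = 19/3.
E[X] = (6/11)·(7) + (4/11)·(7) + (1/11)·(19/3) = 229/33.

229/33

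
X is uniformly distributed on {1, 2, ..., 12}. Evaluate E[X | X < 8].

Given X < 8, X is equally likely to be any of {1, 2, 3, 4, 5, 6, 7}.
E[X | X < 8] = (1 + 2 + 3 + 4 + 5 + 6 + 7) / 7 = 4.

4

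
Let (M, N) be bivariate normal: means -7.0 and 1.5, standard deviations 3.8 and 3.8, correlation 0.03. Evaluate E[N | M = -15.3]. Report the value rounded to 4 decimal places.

E[N | M=x] = μ_N + ρ(σ_N/σ_M)(x − μ_M) for jointly normal variables.
E[N | M=-15.3] = 1.5 + (0.03)·(3.8/3.8)·(-15.3 − (-7.0)) = 1.5 + (0.03)·(-8.3) = 1.2510.

1.2510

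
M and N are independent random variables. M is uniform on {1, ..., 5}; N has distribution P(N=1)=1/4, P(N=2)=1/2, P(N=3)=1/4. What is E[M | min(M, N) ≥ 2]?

P(min(M, N) ≥ 2) = 3/5.
Summing M·P(x,y) over outcomes with min(M, N) ≥ 2 gives 21/10.
E[M | min(M, N) ≥ 2] = (21/10) / (3/5) = 7/2.

7/2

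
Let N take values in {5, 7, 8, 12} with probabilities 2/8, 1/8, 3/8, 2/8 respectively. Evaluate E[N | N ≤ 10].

41/6

P(N ≤ 10) = 3/4.
Σ over the event: 5·1/4 + 7·1/8 + 8·3/8 = 41/8.
E[N | N ≤ 10] = (41/8) / (3/4) = 41/6.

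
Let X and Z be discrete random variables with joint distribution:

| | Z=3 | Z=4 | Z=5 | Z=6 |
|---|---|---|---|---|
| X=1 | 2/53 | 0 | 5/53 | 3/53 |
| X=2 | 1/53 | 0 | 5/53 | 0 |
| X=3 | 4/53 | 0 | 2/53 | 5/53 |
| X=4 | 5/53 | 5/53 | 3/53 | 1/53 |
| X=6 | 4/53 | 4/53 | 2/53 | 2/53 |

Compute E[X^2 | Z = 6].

136/11

P(Z = 6) = 11/53.
Σ X^2·P over the event = 1·(3/53) + 9·(5/53) + 16·(1/53) + 36·(2/53) = 136/53.
E[X^2 | Z = 6] = (136/53) / (11/53) = 136/11.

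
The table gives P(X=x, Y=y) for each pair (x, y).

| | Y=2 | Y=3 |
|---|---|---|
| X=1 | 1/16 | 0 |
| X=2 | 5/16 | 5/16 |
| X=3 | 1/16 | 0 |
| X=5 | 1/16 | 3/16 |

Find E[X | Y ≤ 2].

P(Y ≤ 2) = 1/2.
Σ X·P over the event = 1·(1/16) + 2·(5/16) + 3·(1/16) + 5·(1/16) = 19/16.
E[X | Y ≤ 2] = (19/16) / (1/2) = 19/8.

19/8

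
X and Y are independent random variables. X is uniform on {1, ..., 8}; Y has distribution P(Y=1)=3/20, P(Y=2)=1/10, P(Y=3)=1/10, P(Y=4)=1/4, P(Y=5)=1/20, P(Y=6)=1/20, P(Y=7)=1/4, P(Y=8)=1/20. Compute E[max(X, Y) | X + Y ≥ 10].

P(X + Y ≥ 10) = 67/160.
Summing max(X,Y)·P(x,y) over outcomes with X + Y ≥ 10 gives 481/160.
E[max(X, Y) | X + Y ≥ 10] = (481/160) / (67/160) = 481/67.

481/67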